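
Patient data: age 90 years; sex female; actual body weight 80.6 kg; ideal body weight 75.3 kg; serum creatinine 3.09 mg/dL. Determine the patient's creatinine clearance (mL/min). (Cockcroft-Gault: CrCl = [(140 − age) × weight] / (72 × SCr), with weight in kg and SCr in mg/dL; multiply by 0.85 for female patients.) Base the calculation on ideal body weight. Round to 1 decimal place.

CrCl = (140 − 90) × 75.3 / (72 × 3.09) × 0.85 = 3765.0 / 222.48 × 0.85 ≈ 14.4 mL/min

14.4 mL/min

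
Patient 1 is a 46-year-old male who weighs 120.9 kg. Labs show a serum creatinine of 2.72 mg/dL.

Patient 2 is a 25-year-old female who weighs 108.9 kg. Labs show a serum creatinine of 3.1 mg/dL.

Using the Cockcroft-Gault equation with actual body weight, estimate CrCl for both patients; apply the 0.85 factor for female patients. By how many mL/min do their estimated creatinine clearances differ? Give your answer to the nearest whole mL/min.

Patient 1: CrCl = (140 − 46) × 120.9 / (72 × 2.72) = 11364.6 / 195.84 ≈ 58.0 mL/min
Patient 2: CrCl = (140 − 25) × 108.9 / (72 × 3.1) × 0.85 = 12523.5 / 223.20 × 0.85 ≈ 47.7 mL/min
|58.0 − 47.7| = 10.3 mL/min

10 mL/min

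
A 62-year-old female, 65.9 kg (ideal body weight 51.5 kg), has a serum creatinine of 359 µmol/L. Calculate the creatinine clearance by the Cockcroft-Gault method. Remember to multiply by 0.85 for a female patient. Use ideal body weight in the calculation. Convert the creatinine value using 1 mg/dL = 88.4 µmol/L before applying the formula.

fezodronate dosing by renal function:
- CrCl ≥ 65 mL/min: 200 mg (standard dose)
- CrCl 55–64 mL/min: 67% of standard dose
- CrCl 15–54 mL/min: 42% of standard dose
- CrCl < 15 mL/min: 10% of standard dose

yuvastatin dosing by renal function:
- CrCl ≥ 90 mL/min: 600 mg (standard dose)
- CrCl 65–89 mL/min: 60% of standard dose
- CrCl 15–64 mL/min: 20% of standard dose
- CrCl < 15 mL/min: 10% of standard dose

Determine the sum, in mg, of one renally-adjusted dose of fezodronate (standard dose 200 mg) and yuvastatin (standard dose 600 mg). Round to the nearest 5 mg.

80 mg

SCr = 359 / 88.4 = 4.061 mg/dL
CrCl = (140 − 62) × 51.5 / (72 × 4.061) × 0.85 = 4017.0 / 292.39 × 0.85 ≈ 11.7 mL/min
CrCl ≈ 12 mL/min.
fezodronate: < 15 mL/min → 10% of 200 mg = 20 mg.
yuvastatin: < 15 mL/min → 10% of 600 mg = 60 mg.
Total = 20 + 60 = 80 mg.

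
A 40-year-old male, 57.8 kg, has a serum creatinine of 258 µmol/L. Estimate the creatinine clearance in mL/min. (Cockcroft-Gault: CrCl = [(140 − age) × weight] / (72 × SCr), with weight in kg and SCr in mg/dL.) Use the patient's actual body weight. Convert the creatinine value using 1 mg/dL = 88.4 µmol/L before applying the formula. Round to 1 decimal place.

27.5 mL/min

SCr = 258 / 88.4 = 2.919 mg/dL
CrCl = (140 − 40) × 57.8 / (72 × 2.919) = 5780.0 / 210.17 ≈ 27.5 mL/min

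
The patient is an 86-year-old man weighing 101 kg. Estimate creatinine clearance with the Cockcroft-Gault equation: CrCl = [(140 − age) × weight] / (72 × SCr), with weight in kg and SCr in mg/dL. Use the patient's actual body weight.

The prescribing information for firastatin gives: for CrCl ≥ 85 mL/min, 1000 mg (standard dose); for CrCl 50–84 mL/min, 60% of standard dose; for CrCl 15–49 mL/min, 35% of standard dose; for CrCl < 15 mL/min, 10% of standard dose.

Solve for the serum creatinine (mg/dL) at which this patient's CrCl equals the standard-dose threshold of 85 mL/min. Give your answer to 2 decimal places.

0.89 mg/dL

Standard dose requires CrCl ≥ 85 mL/min.
Set (140 − 86) × 101 / (72 × SCr) = 85
SCr = (140 − 86) × 101 / (72 × 85) = 0.891 mg/dL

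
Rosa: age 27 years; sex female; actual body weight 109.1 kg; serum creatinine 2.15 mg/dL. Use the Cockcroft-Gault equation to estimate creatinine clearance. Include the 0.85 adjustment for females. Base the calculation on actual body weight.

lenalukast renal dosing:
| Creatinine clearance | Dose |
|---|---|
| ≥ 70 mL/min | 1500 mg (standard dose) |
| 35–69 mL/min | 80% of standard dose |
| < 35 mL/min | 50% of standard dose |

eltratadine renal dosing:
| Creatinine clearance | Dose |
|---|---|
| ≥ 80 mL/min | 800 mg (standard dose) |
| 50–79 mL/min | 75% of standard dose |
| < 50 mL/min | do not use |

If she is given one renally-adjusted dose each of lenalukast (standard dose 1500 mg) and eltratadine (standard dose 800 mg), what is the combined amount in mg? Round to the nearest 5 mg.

CrCl = (140 − 27) × 109.1 / (72 × 2.15) × 0.85 = 12328.3 / 154.80 × 0.85 ≈ 67.7 mL/min
CrCl ≈ 68 mL/min.
lenalukast: 35–69 mL/min → 80% of 1500 mg = 1200 mg.
eltratadine: 50–79 mL/min → 75% of 800 mg = 600 mg.
Total = 1200 + 600 = 1800 mg.

1800 mg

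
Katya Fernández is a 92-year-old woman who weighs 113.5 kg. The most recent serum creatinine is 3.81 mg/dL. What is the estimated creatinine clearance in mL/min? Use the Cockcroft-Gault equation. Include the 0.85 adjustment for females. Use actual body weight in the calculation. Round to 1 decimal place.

16.9 mL/min

CrCl = (140 − 92) × 113.5 / (72 × 3.81) × 0.85 = 5448.0 / 274.32 × 0.85 ≈ 16.9 mL/min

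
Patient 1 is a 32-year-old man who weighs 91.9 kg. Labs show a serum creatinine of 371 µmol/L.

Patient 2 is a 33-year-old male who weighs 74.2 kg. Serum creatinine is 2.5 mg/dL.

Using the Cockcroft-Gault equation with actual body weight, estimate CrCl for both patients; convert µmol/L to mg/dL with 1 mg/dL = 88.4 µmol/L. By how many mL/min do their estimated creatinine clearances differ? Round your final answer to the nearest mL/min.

Patient 1: SCr = 371 / 88.4 = 4.197 mg/dL
Patient 1: CrCl = (140 − 32) × 91.9 / (72 × 4.197) = 9925.2 / 302.18 ≈ 32.8 mL/min
Patient 2: CrCl = (140 − 33) × 74.2 / (72 × 2.5) = 7939.4 / 180.00 ≈ 44.1 mL/min
|32.8 − 44.1| = 11.3 mL/min

11 mL/min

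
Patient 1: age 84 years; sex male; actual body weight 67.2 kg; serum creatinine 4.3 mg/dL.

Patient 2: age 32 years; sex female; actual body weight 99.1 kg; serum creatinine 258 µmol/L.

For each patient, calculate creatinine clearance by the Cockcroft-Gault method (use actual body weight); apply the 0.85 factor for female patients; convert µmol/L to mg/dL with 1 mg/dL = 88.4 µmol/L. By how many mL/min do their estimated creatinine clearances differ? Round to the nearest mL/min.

31 mL/min

Patient 1: CrCl = (140 − 84) × 67.2 / (72 × 4.3) = 3763.2 / 309.60 ≈ 12.2 mL/min
Patient 2: SCr = 258 / 88.4 = 2.919 mg/dL
Patient 2: CrCl = (140 − 32) × 99.1 / (72 × 2.919) × 0.85 = 10702.8 / 210.17 × 0.85 ≈ 43.3 mL/min
|12.2 − 43.3| = 31.1 mL/min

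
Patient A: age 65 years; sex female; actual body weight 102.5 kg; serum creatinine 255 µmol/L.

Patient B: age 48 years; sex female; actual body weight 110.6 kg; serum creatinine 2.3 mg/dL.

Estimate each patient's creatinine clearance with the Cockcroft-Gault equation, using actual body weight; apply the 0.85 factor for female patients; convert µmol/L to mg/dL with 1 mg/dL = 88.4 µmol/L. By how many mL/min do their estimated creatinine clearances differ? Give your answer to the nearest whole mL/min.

Patient A: SCr = 255 / 88.4 = 2.885 mg/dL
Patient A: CrCl = (140 − 65) × 102.5 / (72 × 2.885) × 0.85 = 7687.5 / 207.72 × 0.85 ≈ 31.5 mL/min
Patient B: CrCl = (140 − 48) × 110.6 / (72 × 2.3) × 0.85 = 10175.2 / 165.60 × 0.85 ≈ 52.2 mL/min
|31.5 − 52.2| = 20.7 mL/min

21 mL/min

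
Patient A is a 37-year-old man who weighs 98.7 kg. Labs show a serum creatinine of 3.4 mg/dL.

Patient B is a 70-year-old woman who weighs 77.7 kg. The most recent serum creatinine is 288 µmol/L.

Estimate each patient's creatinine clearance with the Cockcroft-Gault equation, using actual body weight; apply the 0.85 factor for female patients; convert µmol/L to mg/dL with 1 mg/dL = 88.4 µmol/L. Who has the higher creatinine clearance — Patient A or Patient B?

Patient A

Patient A: CrCl = (140 − 37) × 98.7 / (72 × 3.4) = 10166.1 / 244.80 ≈ 41.5 mL/min
Patient B: SCr = 288 / 88.4 = 3.258 mg/dL
Patient B: CrCl = (140 − 70) × 77.7 / (72 × 3.258) × 0.85 = 5439.0 / 234.58 × 0.85 ≈ 19.7 mL/min
41.5 vs 19.7 mL/min → Patient A is higher.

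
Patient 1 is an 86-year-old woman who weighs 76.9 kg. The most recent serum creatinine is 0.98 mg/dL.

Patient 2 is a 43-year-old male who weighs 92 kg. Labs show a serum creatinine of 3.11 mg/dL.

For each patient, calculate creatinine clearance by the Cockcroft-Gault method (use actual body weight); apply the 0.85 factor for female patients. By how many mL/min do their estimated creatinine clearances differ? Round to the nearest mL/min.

Patient 1: CrCl = (140 − 86) × 76.9 / (72 × 0.98) × 0.85 = 4152.6 / 70.56 × 0.85 ≈ 50.0 mL/min
Patient 2: CrCl = (140 − 43) × 92 / (72 × 3.11) = 8924.0 / 223.92 ≈ 39.9 mL/min
|50.0 − 39.9| = 10.1 mL/min

10 mL/min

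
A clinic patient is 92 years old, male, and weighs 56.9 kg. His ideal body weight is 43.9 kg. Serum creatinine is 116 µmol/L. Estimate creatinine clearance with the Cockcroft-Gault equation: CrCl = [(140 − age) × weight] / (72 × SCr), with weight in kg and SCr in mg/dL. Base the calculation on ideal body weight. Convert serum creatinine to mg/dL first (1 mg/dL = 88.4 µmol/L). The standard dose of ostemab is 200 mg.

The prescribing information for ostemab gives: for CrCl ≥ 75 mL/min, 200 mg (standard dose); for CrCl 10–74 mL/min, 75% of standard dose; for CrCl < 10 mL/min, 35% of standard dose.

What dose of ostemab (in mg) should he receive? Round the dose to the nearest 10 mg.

SCr = 116 / 88.4 = 1.312 mg/dL
CrCl = (140 − 92) × 43.9 / (72 × 1.312) = 2107.2 / 94.46 ≈ 22.3 mL/min
CrCl ≈ 22 mL/min → bracket 10–74 mL/min.
75% of 200 mg = 150 mg

150 mg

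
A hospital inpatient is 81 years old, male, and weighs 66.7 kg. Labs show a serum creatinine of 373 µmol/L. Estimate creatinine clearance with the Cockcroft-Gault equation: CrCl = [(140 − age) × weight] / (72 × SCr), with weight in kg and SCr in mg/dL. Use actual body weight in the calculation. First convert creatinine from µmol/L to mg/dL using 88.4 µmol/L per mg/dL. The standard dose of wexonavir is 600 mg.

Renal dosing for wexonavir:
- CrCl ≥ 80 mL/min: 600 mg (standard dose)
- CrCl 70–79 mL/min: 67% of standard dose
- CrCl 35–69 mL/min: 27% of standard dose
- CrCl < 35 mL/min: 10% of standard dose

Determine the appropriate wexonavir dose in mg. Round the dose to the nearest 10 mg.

SCr = 373 / 88.4 = 4.219 mg/dL
CrCl = (140 − 81) × 66.7 / (72 × 4.219) = 3935.3 / 303.77 ≈ 13.0 mL/min
CrCl ≈ 13 mL/min → bracket < 35 mL/min.
10% of 600 mg = 60 mg

60 mg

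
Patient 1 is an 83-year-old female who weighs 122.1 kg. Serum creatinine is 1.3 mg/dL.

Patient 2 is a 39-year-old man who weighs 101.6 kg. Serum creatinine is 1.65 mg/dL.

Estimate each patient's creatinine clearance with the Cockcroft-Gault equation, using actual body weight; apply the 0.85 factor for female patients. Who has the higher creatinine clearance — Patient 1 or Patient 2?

Patient 2

Patient 1: CrCl = (140 − 83) × 122.1 / (72 × 1.3) × 0.85 = 6959.7 / 93.60 × 0.85 ≈ 63.2 mL/min
Patient 2: CrCl = (140 − 39) × 101.6 / (72 × 1.65) = 10261.6 / 118.80 ≈ 86.4 mL/min
63.2 vs 86.4 mL/min → Patient 2 is higher.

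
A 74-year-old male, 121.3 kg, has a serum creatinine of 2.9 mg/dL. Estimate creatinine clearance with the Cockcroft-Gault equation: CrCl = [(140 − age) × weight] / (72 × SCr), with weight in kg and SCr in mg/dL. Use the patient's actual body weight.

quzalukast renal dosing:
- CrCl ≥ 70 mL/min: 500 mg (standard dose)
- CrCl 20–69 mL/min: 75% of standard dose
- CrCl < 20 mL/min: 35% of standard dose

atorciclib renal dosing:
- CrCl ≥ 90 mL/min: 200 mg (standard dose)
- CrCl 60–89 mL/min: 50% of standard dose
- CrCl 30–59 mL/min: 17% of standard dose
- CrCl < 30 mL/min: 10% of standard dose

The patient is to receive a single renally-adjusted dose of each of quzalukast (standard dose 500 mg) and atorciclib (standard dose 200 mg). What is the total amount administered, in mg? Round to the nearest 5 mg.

CrCl = (140 − 74) × 121.3 / (72 × 2.9) = 8005.8 / 208.80 ≈ 38.3 mL/min
CrCl ≈ 38 mL/min.
quzalukast: 20–69 mL/min → 75% of 500 mg = 375 mg.
atorciclib: 30–59 mL/min → 17% of 200 mg = 34 mg.
Total = 375 + 34 = 409 mg.

410 mg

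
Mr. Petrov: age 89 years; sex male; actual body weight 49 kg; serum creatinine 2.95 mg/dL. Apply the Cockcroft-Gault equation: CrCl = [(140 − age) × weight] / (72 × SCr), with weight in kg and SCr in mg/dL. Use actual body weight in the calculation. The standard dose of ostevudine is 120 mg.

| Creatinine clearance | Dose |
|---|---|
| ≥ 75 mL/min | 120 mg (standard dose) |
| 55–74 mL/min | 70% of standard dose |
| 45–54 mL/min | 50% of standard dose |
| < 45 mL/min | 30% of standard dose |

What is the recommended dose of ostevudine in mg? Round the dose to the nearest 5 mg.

CrCl = (140 − 89) × 49 / (72 × 2.95) = 2499.0 / 212.40 ≈ 11.8 mL/min
CrCl ≈ 12 mL/min → bracket < 45 mL/min.
30% of 120 mg = 36 mg → 35 mg

35 mg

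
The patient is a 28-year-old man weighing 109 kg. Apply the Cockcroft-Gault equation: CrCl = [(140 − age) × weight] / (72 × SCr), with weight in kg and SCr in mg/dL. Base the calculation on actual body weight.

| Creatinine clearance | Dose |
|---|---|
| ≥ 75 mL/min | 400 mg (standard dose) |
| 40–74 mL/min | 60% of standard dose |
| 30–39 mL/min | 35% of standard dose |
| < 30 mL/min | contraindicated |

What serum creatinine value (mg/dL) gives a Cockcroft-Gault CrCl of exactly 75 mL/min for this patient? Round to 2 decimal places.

2.26 mg/dL

Standard dose requires CrCl ≥ 75 mL/min.
Set (140 − 28) × 109 / (72 × SCr) = 75
SCr = (140 − 28) × 109 / (72 × 75) = 2.261 mg/dL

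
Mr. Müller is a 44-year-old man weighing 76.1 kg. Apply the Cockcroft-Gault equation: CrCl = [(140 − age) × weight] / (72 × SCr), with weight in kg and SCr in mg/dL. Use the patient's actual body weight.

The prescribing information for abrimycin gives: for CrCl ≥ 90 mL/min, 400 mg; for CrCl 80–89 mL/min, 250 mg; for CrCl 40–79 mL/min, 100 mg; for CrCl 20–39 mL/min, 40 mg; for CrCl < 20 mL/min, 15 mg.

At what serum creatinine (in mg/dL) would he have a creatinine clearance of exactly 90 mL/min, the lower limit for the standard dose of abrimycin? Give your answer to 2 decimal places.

1.13 mg/dL

Standard dose requires CrCl ≥ 90 mL/min.
Set (140 − 44) × 76.1 / (72 × SCr) = 90
SCr = (140 − 44) × 76.1 / (72 × 90) = 1.127 mg/dL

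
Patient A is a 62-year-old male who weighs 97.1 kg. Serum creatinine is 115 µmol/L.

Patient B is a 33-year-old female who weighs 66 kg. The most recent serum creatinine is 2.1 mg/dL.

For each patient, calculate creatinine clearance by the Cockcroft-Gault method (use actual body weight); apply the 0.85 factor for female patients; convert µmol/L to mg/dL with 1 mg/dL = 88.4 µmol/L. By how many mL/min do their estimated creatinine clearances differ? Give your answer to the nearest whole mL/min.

41 mL/min

Patient A: SCr = 115 / 88.4 = 1.301 mg/dL
Patient A: CrCl = (140 − 62) × 97.1 / (72 × 1.301) = 7573.8 / 93.67 ≈ 80.9 mL/min
Patient B: CrCl = (140 − 33) × 66 / (72 × 2.1) × 0.85 = 7062.0 / 151.20 × 0.85 ≈ 39.7 mL/min
|80.9 − 39.7| = 41.2 mL/min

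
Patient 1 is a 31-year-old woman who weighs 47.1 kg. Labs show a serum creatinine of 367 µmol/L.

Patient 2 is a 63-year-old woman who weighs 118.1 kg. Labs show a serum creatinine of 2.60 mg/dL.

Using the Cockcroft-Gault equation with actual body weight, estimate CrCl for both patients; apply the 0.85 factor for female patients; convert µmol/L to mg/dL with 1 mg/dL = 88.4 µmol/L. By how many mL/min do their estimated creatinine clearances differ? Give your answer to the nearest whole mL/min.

Patient 1: SCr = 367 / 88.4 = 4.152 mg/dL
Patient 1: CrCl = (140 − 31) × 47.1 / (72 × 4.152) × 0.85 = 5133.9 / 298.94 × 0.85 ≈ 14.6 mL/min
Patient 2: CrCl = (140 − 63) × 118.1 / (72 × 2.6) × 0.85 = 9093.7 / 187.20 × 0.85 ≈ 41.3 mL/min
|14.6 − 41.3| = 26.7 mL/min

27 mL/min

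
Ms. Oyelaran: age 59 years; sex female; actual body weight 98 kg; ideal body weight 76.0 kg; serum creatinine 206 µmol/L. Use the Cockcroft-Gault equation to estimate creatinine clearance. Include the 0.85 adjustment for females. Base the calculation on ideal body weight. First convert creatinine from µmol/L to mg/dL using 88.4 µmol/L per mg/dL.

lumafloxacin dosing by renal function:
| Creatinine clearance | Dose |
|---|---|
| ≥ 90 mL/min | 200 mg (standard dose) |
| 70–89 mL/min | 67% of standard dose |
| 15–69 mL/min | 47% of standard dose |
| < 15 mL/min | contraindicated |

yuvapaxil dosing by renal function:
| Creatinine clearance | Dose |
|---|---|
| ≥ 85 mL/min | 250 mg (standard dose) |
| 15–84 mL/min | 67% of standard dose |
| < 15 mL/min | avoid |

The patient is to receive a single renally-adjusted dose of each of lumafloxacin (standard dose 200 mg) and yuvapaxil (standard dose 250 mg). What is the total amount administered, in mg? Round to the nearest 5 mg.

260 mg

SCr = 206 / 88.4 = 2.33 mg/dL
CrCl = (140 − 59) × 76 / (72 × 2.33) × 0.85 = 6156.0 / 167.76 × 0.85 ≈ 31.2 mL/min
CrCl ≈ 31 mL/min.
lumafloxacin: 15–69 mL/min → 47% of 200 mg = 94 mg.
yuvapaxil: 15–84 mL/min → 67% of 250 mg = 167.5 mg.
Total = 94 + 167.5 = 261.5 mg.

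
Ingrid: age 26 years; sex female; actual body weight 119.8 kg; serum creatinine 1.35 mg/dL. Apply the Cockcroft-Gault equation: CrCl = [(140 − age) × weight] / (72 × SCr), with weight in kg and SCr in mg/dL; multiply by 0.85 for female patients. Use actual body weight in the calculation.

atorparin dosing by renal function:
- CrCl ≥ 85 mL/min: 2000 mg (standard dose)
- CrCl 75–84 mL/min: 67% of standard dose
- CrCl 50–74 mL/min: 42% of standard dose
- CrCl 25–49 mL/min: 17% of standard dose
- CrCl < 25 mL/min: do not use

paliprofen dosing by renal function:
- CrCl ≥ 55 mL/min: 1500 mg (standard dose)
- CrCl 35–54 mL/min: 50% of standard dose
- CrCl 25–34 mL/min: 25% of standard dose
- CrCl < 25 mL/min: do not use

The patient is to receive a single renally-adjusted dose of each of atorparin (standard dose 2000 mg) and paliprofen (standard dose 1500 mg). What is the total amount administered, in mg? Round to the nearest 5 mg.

3500 mg

CrCl = (140 − 26) × 119.8 / (72 × 1.35) × 0.85 = 13657.2 / 97.20 × 0.85 ≈ 119.4 mL/min
CrCl ≈ 119 mL/min.
atorparin: ≥ 85 mL/min → 100% of 2000 mg = 2000 mg.
paliprofen: ≥ 55 mL/min → 100% of 1500 mg = 1500 mg.
Total = 2000 + 1500 = 3500 mg.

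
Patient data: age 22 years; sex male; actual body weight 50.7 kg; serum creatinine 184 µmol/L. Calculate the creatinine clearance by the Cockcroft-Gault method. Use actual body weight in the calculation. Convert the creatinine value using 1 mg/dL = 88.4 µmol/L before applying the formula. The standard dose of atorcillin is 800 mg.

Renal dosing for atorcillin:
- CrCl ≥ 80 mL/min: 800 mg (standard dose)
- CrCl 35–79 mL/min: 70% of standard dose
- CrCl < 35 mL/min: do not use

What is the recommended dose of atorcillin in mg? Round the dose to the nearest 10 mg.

SCr = 184 / 88.4 = 2.081 mg/dL
CrCl = (140 − 22) × 50.7 / (72 × 2.081) = 5982.6 / 149.83 ≈ 39.9 mL/min
CrCl ≈ 40 mL/min → bracket 35–79 mL/min.
70% of 800 mg = 560 mg

560 mg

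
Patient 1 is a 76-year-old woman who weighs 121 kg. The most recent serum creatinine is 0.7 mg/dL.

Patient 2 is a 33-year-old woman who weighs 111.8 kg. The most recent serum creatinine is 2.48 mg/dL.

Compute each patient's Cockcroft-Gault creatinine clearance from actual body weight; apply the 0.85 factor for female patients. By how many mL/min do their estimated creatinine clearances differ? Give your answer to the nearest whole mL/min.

74 mL/min

Patient 1: CrCl = (140 − 76) × 121 / (72 × 0.7) × 0.85 = 7744.0 / 50.40 × 0.85 ≈ 130.6 mL/min
Patient 2: CrCl = (140 − 33) × 111.8 / (72 × 2.48) × 0.85 = 11962.6 / 178.56 × 0.85 ≈ 56.9 mL/min
|130.6 − 56.9| = 73.7 mL/min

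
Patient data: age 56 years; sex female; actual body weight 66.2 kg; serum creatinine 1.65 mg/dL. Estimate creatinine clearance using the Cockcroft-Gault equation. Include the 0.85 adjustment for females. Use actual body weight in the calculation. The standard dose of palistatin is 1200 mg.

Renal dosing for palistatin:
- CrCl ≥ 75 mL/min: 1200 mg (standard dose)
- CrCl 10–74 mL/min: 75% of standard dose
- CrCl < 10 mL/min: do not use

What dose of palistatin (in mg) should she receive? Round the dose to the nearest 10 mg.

CrCl = (140 − 56) × 66.2 / (72 × 1.65) × 0.85 = 5560.8 / 118.80 × 0.85 ≈ 39.8 mL/min
CrCl ≈ 40 mL/min → bracket 10–74 mL/min.
75% of 1200 mg = 900 mg

900 mg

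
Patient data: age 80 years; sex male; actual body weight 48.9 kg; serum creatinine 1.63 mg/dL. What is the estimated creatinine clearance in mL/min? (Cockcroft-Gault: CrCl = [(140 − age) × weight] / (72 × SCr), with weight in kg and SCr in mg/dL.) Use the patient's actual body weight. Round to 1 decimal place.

CrCl = (140 − 80) × 48.9 / (72 × 1.63) = 2934.0 / 117.36 ≈ 25.0 mL/min

25.0 mL/min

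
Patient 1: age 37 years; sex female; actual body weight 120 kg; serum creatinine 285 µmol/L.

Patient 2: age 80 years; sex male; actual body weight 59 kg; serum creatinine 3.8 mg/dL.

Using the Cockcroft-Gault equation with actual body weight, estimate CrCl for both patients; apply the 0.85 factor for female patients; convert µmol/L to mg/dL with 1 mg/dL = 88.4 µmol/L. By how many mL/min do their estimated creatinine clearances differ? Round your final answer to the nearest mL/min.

Patient 1: SCr = 285 / 88.4 = 3.224 mg/dL
Patient 1: CrCl = (140 − 37) × 120 / (72 × 3.224) × 0.85 = 12360.0 / 232.13 × 0.85 ≈ 45.3 mL/min
Patient 2: CrCl = (140 − 80) × 59 / (72 × 3.8) = 3540.0 / 273.60 ≈ 12.9 mL/min
|45.3 − 12.9| = 32.4 mL/min

32 mL/min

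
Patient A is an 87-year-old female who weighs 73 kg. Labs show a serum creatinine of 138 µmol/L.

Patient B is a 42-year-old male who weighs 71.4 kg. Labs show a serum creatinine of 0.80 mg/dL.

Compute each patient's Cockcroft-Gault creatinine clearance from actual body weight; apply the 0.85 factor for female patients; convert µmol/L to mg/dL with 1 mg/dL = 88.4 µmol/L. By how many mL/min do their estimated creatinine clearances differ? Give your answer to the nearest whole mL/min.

Patient A: SCr = 138 / 88.4 = 1.561 mg/dL
Patient A: CrCl = (140 − 87) × 73 / (72 × 1.561) × 0.85 = 3869.0 / 112.39 × 0.85 ≈ 29.3 mL/min
Patient B: CrCl = (140 − 42) × 71.4 / (72 × 0.8) = 6997.2 / 57.60 ≈ 121.5 mL/min
|29.3 − 121.5| = 92.2 mL/min

92 mL/min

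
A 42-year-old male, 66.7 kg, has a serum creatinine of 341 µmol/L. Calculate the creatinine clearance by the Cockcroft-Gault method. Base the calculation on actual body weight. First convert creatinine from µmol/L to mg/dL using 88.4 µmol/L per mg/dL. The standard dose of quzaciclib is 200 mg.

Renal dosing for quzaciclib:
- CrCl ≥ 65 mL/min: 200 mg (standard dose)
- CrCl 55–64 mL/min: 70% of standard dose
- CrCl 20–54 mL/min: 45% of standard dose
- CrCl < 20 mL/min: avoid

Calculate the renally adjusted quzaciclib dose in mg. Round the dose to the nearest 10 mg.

SCr = 341 / 88.4 = 3.857 mg/dL
CrCl = (140 − 42) × 66.7 / (72 × 3.857) = 6536.6 / 277.70 ≈ 23.5 mL/min
CrCl ≈ 24 mL/min → bracket 20–54 mL/min.
45% of 200 mg = 90 mg

90 mg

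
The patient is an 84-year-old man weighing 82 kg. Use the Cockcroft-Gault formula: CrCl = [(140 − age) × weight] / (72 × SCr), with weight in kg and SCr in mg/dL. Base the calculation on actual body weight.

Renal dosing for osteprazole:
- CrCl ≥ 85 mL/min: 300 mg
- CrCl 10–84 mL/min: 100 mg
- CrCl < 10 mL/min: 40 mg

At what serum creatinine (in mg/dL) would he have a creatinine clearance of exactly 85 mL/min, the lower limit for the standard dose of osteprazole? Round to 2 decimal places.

0.75 mg/dL

Standard dose requires CrCl ≥ 85 mL/min.
Set (140 − 84) × 82 / (72 × SCr) = 85
SCr = (140 − 84) × 82 / (72 × 85) = 0.750 mg/dL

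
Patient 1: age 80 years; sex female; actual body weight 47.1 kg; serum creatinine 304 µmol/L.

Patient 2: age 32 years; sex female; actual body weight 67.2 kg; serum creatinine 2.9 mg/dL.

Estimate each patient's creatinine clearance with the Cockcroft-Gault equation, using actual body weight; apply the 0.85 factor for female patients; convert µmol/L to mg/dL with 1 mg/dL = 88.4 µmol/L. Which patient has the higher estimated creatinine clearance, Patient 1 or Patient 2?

Patient 2

Patient 1: SCr = 304 / 88.4 = 3.439 mg/dL
Patient 1: CrCl = (140 − 80) × 47.1 / (72 × 3.439) × 0.85 = 2826.0 / 247.61 × 0.85 ≈ 9.7 mL/min
Patient 2: CrCl = (140 − 32) × 67.2 / (72 × 2.9) × 0.85 = 7257.6 / 208.80 × 0.85 ≈ 29.5 mL/min
9.7 vs 29.5 mL/min → Patient 2 is higher.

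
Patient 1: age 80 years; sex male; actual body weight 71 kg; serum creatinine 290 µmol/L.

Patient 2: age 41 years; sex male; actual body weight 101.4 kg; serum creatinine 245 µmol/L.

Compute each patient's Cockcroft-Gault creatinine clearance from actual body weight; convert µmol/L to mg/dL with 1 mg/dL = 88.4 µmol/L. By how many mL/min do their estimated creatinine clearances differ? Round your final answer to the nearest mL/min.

32 mL/min

Patient 1: SCr = 290 / 88.4 = 3.281 mg/dL
Patient 1: CrCl = (140 − 80) × 71 / (72 × 3.281) = 4260.0 / 236.23 ≈ 18.0 mL/min
Patient 2: SCr = 245 / 88.4 = 2.771 mg/dL
Patient 2: CrCl = (140 − 41) × 101.4 / (72 × 2.771) = 10038.6 / 199.51 ≈ 50.3 mL/min
|18.0 − 50.3| = 32.3 mL/min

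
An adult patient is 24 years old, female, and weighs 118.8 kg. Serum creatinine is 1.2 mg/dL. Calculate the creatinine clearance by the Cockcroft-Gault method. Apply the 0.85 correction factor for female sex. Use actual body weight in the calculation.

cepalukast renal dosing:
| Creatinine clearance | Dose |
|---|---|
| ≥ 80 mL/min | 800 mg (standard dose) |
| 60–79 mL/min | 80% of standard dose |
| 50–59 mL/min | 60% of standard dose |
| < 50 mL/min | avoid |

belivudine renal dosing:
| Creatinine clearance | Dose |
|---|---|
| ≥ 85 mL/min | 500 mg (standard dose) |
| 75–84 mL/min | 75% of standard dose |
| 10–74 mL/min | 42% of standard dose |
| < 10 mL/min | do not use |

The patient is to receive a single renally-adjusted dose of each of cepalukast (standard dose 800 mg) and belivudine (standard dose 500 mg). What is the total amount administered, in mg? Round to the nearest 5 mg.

1300 mg

CrCl = (140 − 24) × 118.8 / (72 × 1.2) × 0.85 = 13780.8 / 86.40 × 0.85 ≈ 135.6 mL/min
CrCl ≈ 136 mL/min.
cepalukast: ≥ 80 mL/min → 100% of 800 mg = 800 mg.
belivudine: ≥ 85 mL/min → 100% of 500 mg = 500 mg.
Total = 800 + 500 = 1300 mg.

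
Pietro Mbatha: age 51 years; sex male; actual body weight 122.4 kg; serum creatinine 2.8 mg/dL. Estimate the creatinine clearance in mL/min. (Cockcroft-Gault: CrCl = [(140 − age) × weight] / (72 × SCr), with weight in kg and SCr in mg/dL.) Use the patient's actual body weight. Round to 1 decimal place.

54.0 mL/min

CrCl = (140 − 51) × 122.4 / (72 × 2.8) = 10893.6 / 201.60 ≈ 54.0 mL/min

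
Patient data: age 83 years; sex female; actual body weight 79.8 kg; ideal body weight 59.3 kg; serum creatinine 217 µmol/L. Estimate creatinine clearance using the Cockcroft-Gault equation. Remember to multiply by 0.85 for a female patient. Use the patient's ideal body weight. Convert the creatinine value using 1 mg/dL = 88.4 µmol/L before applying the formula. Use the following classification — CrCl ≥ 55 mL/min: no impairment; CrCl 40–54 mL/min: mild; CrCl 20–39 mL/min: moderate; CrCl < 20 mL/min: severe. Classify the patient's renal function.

severe

SCr = 217 / 88.4 = 2.455 mg/dL
CrCl = (140 − 83) × 59.3 / (72 × 2.455) × 0.85 = 3380.1 / 176.76 × 0.85 ≈ 16.3 mL/min
16 mL/min falls in the 'severe' range.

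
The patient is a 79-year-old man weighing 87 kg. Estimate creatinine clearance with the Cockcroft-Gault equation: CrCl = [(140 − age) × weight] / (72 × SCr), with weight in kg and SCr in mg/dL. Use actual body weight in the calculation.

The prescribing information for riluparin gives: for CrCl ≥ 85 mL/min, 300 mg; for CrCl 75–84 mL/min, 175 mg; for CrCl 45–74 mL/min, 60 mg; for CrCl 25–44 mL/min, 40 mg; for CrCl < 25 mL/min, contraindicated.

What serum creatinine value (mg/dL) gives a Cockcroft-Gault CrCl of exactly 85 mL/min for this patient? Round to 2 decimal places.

Standard dose requires CrCl ≥ 85 mL/min.
Set (140 − 79) × 87 / (72 × SCr) = 85
SCr = (140 − 79) × 87 / (72 × 85) = 0.867 mg/dL

0.87 mg/dL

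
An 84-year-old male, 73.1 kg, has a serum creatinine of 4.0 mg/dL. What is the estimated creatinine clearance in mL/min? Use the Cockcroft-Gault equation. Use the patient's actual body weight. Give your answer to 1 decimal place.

CrCl = (140 − 84) × 73.1 / (72 × 4) = 4093.6 / 288.00 ≈ 14.2 mL/min

14.2 mL/min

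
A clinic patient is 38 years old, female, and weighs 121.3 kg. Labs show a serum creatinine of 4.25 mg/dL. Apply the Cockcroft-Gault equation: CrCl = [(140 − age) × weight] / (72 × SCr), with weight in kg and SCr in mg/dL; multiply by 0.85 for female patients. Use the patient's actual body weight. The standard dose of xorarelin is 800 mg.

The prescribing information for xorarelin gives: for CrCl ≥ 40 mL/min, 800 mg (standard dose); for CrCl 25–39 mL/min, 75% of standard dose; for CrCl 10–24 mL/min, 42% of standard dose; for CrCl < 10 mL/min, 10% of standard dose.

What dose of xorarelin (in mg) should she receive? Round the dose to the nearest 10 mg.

CrCl = (140 − 38) × 121.3 / (72 × 4.25) × 0.85 = 12372.6 / 306.00 × 0.85 ≈ 34.4 mL/min
CrCl ≈ 34 mL/min → bracket 25–39 mL/min.
75% of 800 mg = 600 mg

600 mg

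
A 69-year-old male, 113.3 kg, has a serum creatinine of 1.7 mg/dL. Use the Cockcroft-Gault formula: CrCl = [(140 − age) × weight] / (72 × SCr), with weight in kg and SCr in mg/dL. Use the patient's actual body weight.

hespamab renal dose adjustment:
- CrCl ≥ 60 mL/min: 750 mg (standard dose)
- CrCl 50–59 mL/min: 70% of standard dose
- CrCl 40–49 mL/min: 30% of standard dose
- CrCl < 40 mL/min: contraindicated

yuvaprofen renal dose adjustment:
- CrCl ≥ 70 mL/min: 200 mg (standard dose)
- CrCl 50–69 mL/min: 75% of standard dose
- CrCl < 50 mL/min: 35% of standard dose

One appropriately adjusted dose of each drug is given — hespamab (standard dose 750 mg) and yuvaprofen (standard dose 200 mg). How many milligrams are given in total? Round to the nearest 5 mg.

CrCl = (140 − 69) × 113.3 / (72 × 1.7) = 8044.3 / 122.40 ≈ 65.7 mL/min
CrCl ≈ 66 mL/min.
hespamab: ≥ 60 mL/min → 100% of 750 mg = 750 mg.
yuvaprofen: 50–69 mL/min → 75% of 200 mg = 150 mg.
Total = 750 + 150 = 900 mg.

900 mg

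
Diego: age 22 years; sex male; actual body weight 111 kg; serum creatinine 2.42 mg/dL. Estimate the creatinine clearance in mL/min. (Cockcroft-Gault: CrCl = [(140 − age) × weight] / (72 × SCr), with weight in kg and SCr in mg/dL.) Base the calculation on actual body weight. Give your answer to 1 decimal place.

CrCl = (140 − 22) × 111 / (72 × 2.42) = 13098.0 / 174.24 ≈ 75.2 mL/min

75.2 mL/min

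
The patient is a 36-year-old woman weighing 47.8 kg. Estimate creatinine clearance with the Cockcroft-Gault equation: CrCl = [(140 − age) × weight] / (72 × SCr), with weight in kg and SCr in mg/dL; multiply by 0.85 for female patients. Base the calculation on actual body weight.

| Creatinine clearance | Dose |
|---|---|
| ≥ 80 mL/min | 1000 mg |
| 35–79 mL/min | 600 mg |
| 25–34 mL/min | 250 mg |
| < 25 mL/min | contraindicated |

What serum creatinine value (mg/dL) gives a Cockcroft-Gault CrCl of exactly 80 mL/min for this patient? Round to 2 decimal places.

0.73 mg/dL

Standard dose requires CrCl ≥ 80 mL/min.
Set (140 − 36) × 47.8 × 0.85 / (72 × SCr) = 80
SCr = (140 − 36) × 47.8 × 0.85 / (72 × 80) = 0.734 mg/dL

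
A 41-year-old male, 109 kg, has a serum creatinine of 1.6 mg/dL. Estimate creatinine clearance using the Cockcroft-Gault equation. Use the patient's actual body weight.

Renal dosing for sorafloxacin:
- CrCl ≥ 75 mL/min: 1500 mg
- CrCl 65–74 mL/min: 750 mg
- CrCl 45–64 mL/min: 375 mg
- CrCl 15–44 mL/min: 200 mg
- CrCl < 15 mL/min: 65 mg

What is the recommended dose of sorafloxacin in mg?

1500 mg

CrCl = (140 − 41) × 109 / (72 × 1.6) = 10791.0 / 115.20 ≈ 93.7 mL/min
CrCl ≈ 94 mL/min → bracket ≥ 75 mL/min.
Dose for this bracket: 1500 mg.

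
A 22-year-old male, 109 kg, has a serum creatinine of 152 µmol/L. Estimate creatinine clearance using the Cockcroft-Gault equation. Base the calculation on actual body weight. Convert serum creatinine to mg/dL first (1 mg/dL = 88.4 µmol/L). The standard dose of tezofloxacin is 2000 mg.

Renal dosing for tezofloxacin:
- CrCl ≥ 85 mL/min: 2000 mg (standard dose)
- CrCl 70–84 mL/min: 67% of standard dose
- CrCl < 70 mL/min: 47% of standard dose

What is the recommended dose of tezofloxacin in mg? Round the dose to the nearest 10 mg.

2000 mg

SCr = 152 / 88.4 = 1.719 mg/dL
CrCl = (140 − 22) × 109 / (72 × 1.719) = 12862.0 / 123.77 ≈ 103.9 mL/min
CrCl ≈ 104 mL/min → bracket ≥ 85 mL/min.
100% of 2000 mg = 2000 mg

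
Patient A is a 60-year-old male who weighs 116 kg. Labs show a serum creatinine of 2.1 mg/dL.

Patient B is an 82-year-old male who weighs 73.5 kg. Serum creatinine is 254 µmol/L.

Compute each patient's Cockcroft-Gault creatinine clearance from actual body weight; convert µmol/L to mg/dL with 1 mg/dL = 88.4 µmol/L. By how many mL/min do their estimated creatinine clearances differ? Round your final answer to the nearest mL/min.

Patient A: CrCl = (140 − 60) × 116 / (72 × 2.1) = 9280.0 / 151.20 ≈ 61.4 mL/min
Patient B: SCr = 254 / 88.4 = 2.873 mg/dL
Patient B: CrCl = (140 − 82) × 73.5 / (72 × 2.873) = 4263.0 / 206.86 ≈ 20.6 mL/min
|61.4 − 20.6| = 40.8 mL/min

41 mL/min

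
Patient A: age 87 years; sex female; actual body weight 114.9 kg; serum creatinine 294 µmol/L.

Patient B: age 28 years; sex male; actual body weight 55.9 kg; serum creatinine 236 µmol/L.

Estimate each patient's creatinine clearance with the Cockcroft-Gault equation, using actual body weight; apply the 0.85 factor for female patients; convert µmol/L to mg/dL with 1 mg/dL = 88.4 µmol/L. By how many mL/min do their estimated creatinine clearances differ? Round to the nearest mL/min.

11 mL/min

Patient A: SCr = 294 / 88.4 = 3.326 mg/dL
Patient A: CrCl = (140 − 87) × 114.9 / (72 × 3.326) × 0.85 = 6089.7 / 239.47 × 0.85 ≈ 21.6 mL/min
Patient B: SCr = 236 / 88.4 = 2.67 mg/dL
Patient B: CrCl = (140 − 28) × 55.9 / (72 × 2.67) = 6260.8 / 192.24 ≈ 32.6 mL/min
|21.6 − 32.6| = 11.0 mL/min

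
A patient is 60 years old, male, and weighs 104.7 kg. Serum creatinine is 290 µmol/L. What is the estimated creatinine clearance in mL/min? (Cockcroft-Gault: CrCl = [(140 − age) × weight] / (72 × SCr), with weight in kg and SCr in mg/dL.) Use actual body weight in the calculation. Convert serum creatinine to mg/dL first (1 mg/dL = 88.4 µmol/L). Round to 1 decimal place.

35.5 mL/min

SCr = 290 / 88.4 = 3.281 mg/dL
CrCl = (140 − 60) × 104.7 / (72 × 3.281) = 8376.0 / 236.23 ≈ 35.5 mL/min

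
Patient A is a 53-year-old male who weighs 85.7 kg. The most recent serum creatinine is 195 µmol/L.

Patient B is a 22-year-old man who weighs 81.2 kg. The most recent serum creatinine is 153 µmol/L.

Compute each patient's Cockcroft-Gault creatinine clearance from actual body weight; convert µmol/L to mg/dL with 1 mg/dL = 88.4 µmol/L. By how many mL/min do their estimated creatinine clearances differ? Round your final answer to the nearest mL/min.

Patient A: SCr = 195 / 88.4 = 2.206 mg/dL
Patient A: CrCl = (140 − 53) × 85.7 / (72 × 2.206) = 7455.9 / 158.83 ≈ 46.9 mL/min
Patient B: SCr = 153 / 88.4 = 1.731 mg/dL
Patient B: CrCl = (140 − 22) × 81.2 / (72 × 1.731) = 9581.6 / 124.63 ≈ 76.9 mL/min
|46.9 − 76.9| = 30.0 mL/min

30 mL/min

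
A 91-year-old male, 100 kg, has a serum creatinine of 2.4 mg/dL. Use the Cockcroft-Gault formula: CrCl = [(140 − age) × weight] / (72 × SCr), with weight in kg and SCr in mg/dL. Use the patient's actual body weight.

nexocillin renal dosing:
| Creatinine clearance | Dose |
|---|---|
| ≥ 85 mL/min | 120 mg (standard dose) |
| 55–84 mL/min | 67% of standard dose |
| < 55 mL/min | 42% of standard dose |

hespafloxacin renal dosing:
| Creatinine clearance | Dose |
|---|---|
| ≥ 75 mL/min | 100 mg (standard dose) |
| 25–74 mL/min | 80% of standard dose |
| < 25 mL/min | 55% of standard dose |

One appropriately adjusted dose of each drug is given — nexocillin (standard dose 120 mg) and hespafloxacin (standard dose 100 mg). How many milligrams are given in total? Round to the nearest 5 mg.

CrCl = (140 − 91) × 100 / (72 × 2.4) = 4900.0 / 172.80 ≈ 28.4 mL/min
CrCl ≈ 28 mL/min.
nexocillin: < 55 mL/min → 42% of 120 mg = 50.4 mg.
hespafloxacin: 25–74 mL/min → 80% of 100 mg = 80 mg.
Total = 50.4 + 80 = 130.4 mg.

130 mg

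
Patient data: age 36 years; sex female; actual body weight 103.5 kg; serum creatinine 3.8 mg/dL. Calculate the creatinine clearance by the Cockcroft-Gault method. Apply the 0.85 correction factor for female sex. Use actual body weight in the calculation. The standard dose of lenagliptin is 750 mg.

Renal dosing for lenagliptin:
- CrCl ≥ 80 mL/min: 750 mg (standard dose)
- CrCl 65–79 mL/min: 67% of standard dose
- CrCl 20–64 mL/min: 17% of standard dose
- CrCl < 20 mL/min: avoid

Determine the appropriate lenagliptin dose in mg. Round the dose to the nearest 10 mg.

CrCl = (140 − 36) × 103.5 / (72 × 3.8) × 0.85 = 10764.0 / 273.60 × 0.85 ≈ 33.4 mL/min
CrCl ≈ 33 mL/min → bracket 20–64 mL/min.
17% of 750 mg = 127.5 mg → 130 mg

130 mg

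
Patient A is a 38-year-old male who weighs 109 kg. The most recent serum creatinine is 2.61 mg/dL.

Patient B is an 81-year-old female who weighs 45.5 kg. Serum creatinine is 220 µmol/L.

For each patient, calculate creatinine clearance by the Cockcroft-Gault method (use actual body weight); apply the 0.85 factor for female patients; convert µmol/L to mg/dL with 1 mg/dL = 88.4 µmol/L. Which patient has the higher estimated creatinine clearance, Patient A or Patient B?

Patient A: CrCl = (140 − 38) × 109 / (72 × 2.61) = 11118.0 / 187.92 ≈ 59.2 mL/min
Patient B: SCr = 220 / 88.4 = 2.489 mg/dL
Patient B: CrCl = (140 − 81) × 45.5 / (72 × 2.489) × 0.85 = 2684.5 / 179.21 × 0.85 ≈ 12.7 mL/min
59.2 vs 12.7 mL/min → Patient A is higher.

Patient A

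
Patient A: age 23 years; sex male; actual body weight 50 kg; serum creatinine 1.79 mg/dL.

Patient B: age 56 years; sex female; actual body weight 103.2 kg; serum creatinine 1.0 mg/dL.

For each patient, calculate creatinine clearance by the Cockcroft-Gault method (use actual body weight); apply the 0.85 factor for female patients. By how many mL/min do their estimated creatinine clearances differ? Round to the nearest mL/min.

Patient A: CrCl = (140 − 23) × 50 / (72 × 1.79) = 5850.0 / 128.88 ≈ 45.4 mL/min
Patient B: CrCl = (140 − 56) × 103.2 / (72 × 1) × 0.85 = 8668.8 / 72.00 × 0.85 ≈ 102.3 mL/min
|45.4 − 102.3| = 56.9 mL/min

57 mL/min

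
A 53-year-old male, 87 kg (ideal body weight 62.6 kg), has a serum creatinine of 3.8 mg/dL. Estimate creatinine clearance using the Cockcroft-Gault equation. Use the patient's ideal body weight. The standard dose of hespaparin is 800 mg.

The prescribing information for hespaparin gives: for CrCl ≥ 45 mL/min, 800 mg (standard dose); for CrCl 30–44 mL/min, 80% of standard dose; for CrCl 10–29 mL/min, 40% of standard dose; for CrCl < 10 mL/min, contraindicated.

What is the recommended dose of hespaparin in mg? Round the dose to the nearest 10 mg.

CrCl = (140 − 53) × 62.6 / (72 × 3.8) = 5446.2 / 273.60 ≈ 19.9 mL/min
CrCl ≈ 20 mL/min → bracket 10–29 mL/min.
40% of 800 mg = 320 mg

320 mg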